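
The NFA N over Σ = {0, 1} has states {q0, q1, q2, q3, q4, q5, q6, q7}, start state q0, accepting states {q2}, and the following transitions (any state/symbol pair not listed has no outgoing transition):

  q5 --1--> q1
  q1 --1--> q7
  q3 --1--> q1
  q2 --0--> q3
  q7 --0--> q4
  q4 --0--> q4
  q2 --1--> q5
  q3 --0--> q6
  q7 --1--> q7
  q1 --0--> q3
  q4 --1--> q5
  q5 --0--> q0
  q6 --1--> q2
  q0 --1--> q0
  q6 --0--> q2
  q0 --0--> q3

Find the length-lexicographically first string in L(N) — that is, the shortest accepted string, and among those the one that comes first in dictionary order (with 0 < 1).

A breadth-first search from q0 reaches an accepting state first via the path q0 → q3 → q6 → q2 on input 000.
No string of length < 3 is accepted (BFS exhausts all shorter strings without reaching an accepting state), and 000 is the lexicographically least accepting string of length 3.

000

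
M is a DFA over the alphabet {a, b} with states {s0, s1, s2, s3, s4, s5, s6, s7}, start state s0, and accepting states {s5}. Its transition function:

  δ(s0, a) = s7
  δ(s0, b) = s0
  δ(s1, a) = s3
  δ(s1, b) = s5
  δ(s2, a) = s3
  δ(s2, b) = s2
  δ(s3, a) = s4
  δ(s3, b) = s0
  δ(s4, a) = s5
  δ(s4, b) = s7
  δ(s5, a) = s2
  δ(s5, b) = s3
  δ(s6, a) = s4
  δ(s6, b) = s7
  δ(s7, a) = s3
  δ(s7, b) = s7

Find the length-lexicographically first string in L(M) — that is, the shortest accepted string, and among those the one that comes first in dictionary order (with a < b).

A breadth-first search from s0 reaches an accepting state first via the path s0 → s7 → s3 → s4 → s5 on input aaaa.
No string of length < 4 is accepted (BFS exhausts all shorter strings without reaching an accepting state), and aaaa is the lexicographically least accepting string of length 4.

aaaa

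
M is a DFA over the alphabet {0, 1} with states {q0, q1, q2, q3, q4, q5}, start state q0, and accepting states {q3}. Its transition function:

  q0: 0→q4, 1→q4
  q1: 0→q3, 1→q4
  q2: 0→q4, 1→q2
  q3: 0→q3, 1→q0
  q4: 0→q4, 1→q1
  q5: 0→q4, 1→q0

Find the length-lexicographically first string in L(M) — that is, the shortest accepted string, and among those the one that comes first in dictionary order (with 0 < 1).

A breadth-first search from q0 reaches an accepting state first via the path q0 → q4 → q1 → q3 on input 010.
No string of length < 3 is accepted (BFS exhausts all shorter strings without reaching an accepting state), and 010 is the lexicographically least accepting string of length 3.

010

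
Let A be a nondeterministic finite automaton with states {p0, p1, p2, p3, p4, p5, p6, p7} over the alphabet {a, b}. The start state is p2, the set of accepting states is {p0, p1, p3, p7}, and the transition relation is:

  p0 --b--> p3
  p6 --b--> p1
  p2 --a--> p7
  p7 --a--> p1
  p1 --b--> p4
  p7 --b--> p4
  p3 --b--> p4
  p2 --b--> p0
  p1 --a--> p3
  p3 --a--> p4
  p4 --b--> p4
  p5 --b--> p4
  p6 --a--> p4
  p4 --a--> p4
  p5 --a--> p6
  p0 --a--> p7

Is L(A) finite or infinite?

The useful states (reachable from p2 and able to reach an accepting state) are {p0, p1, p2, p3, p7}.
Restricted to these states the transition graph has no cycle, so every accepting path has bounded length and L is finite.

finite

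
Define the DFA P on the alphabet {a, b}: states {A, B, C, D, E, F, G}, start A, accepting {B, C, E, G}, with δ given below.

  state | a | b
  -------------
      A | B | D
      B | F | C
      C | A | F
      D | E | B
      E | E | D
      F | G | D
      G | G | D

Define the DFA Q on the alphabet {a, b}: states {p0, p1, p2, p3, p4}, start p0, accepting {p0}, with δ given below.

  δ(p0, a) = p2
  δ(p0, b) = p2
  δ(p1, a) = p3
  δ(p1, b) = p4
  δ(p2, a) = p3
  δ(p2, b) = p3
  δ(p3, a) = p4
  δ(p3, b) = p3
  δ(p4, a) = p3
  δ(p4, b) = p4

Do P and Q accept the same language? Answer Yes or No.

The string a is accepted by P but rejected by Q.
So L(P) ≠ L(Q).

No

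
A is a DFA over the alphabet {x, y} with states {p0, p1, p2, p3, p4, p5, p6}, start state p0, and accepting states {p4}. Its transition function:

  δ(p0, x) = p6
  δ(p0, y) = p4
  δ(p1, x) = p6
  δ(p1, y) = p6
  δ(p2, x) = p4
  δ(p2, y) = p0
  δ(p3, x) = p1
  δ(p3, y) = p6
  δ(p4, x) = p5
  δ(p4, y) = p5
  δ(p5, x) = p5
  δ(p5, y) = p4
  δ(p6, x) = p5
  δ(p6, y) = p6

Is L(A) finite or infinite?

State p4 is reachable from the start and can reach an accepting state, and it lies on the cycle p4 → p5 → p4.
Traversing that cycle any number of times yields accepted strings of unbounded length, so the language is infinite.

infinite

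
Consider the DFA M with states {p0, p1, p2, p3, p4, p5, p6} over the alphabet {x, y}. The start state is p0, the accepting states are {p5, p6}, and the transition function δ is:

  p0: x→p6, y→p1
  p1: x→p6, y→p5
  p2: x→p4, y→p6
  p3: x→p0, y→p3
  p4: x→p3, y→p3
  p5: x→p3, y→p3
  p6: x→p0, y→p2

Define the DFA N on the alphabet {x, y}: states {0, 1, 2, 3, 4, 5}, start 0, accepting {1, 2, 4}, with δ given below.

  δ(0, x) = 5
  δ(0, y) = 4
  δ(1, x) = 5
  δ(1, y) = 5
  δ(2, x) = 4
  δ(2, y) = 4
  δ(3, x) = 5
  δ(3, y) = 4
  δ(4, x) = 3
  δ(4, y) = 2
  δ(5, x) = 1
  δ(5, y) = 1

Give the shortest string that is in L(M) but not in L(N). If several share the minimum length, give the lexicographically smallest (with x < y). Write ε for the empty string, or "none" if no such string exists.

The string x is accepted by M but not by N.
No shorter string lies in the difference, and x is the lexicographically first length-1 string in L(M) \ L(N).

x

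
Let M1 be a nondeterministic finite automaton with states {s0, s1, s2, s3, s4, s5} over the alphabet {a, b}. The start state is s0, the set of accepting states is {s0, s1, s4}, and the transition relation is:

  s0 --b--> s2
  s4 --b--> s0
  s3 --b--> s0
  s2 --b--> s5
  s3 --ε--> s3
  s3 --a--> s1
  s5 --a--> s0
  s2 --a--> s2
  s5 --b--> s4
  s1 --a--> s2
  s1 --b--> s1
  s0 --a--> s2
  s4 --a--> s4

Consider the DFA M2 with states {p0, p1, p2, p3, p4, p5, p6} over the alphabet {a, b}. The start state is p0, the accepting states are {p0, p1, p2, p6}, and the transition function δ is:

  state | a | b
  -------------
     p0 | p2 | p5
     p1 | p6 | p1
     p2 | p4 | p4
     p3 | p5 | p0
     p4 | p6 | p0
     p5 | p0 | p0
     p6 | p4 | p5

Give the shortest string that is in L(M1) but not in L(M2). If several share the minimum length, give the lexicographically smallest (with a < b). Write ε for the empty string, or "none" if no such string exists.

The string bbb is accepted by M1 but not by M2.
No shorter string lies in the difference, and bbb is the lexicographically first length-3 string in L(M1) \ L(M2).

bbb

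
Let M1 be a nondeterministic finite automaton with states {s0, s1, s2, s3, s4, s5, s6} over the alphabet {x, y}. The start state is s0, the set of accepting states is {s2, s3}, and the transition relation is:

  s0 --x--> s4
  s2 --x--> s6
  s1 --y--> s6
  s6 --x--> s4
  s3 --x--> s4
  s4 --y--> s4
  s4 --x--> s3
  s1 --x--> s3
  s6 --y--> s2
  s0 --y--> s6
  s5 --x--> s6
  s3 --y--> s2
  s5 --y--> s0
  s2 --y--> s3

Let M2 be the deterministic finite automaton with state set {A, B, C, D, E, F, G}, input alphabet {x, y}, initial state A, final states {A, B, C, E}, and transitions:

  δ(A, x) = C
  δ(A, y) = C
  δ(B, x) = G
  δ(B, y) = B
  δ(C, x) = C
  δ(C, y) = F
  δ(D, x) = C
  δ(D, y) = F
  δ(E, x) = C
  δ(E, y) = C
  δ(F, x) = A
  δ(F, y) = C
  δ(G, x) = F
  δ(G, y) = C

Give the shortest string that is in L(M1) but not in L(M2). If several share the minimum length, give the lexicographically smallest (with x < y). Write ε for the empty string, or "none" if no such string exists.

The string yy is accepted by M1 but not by M2.
No shorter string lies in the difference, and yy is the lexicographically first length-2 string in L(M1) \ L(M2).

yy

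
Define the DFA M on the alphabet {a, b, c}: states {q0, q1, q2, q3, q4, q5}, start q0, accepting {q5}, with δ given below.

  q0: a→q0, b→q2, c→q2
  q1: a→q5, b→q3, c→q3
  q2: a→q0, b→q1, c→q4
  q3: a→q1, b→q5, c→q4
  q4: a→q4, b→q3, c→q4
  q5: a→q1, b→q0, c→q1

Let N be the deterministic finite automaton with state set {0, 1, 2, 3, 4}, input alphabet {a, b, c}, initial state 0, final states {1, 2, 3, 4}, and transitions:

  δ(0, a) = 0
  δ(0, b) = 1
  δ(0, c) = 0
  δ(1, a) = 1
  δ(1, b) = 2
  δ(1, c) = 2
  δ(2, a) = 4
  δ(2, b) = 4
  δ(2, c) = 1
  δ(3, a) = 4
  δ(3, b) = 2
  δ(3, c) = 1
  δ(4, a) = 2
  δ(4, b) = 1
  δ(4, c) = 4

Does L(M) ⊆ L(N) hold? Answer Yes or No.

Exploring the product automaton M × N from the start pair (q0, 0), following both machines on each input symbol, reaches 21 state pairs: (q0, 0), (q2, 1), (q2, 0), (q0, 1), (q1, 2), (q4, 2), (q1, 1), (q4, 0), (q2, 2), (q5, 4), (q3, 4), (q3, 1), (q4, 4), (q4, 1), (q5, 1), (q3, 2), (q0, 4), (q1, 4), (q5, 2), (q0, 2), (q2, 4).
M accepts in {q5} and N accepts in {1, 2, 3, 4}. The reachable pairs whose M-component is accepting are (q5, 4), (q5, 1), (q5, 2); in each of them the N-component is accepting too, so the product for L(M) \ L(N) (M-component accepting, N-component rejecting) has no reachable accepting pair and the difference is empty.
Hence every string in L(M) is also in L(N).

Yes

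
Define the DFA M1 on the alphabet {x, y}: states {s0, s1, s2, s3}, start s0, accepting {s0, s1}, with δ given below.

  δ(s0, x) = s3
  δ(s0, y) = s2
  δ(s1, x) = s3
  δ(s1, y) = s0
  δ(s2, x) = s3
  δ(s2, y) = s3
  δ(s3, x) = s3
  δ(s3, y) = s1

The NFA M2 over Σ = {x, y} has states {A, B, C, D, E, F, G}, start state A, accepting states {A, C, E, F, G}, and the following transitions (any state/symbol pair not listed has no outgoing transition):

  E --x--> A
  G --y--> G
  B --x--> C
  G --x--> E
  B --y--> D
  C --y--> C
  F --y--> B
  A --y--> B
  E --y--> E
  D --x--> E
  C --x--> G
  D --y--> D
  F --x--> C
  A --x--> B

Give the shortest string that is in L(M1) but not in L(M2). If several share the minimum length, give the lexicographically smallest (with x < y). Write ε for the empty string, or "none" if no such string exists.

The string xy is accepted by M1 but not by M2.
No shorter string lies in the difference, and xy is the lexicographically first length-2 string in L(M1) \ L(M2).

xy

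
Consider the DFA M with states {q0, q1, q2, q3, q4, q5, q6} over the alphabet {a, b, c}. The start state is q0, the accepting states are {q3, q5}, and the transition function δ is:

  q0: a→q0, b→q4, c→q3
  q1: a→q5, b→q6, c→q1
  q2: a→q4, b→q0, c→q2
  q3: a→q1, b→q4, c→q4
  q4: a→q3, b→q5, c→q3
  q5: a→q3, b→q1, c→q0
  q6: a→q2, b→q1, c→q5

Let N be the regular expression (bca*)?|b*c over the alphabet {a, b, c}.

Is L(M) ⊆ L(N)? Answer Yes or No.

No

The string ac is in L(M) but not in L(N).
So L(M) ⊄ L(N).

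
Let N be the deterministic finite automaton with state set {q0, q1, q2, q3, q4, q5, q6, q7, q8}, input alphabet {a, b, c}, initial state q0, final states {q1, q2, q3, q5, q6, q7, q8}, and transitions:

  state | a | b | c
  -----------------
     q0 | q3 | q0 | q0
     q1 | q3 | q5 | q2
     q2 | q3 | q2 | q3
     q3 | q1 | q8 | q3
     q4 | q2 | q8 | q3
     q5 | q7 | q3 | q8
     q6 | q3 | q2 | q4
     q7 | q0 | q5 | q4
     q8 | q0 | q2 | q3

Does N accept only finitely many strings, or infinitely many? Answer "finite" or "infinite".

State q0 is reachable from the start and can reach an accepting state, and it lies on the cycle q0 → q0.
Traversing that cycle any number of times yields accepted strings of unbounded length, so the language is infinite.

infinite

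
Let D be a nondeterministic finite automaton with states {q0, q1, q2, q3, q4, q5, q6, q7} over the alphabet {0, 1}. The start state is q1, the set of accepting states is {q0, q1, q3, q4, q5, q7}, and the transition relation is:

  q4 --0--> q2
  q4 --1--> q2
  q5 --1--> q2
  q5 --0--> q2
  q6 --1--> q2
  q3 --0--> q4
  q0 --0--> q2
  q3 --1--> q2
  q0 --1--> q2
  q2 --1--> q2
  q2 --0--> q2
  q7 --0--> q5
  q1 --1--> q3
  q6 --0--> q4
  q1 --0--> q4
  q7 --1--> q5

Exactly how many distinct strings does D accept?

The useful subgraph on states {q1, q3, q4} is acyclic, so L(D) is finite; the longest accepting path visits 3 useful states, giving maximum string length 2.
Counting accepting paths from q1 by length: 1 of length 0, 2 of length 1, 1 of length 2. Total 4.

4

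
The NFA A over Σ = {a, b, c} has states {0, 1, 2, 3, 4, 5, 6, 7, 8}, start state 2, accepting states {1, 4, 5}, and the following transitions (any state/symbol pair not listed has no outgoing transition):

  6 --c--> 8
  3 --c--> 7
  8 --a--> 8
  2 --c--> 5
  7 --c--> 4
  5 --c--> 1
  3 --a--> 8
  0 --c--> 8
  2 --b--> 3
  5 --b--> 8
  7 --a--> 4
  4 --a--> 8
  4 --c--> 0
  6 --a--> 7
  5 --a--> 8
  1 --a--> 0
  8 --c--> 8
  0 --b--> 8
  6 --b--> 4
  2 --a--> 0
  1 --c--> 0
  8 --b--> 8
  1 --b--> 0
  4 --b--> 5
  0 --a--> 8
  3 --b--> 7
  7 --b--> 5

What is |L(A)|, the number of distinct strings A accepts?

18

The useful subgraph on states {1, 2, 3, 4, 5, 7} is acyclic, so L(A) is finite; the longest accepting path visits 6 useful states, giving maximum string length 5.
Counting accepting paths from 2 by length: 1 of length 1, 1 of length 2, 6 of length 3, 6 of length 4, 4 of length 5. Total 18.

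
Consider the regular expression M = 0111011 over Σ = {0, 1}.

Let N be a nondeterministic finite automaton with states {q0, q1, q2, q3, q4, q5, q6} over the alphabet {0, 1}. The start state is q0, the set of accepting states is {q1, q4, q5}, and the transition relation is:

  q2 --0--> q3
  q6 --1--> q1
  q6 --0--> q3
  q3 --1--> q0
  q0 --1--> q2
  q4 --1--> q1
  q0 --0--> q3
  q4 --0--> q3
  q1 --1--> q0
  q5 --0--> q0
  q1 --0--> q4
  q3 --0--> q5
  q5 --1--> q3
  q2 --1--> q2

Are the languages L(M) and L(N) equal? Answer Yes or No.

No

The string 0111011 is accepted by M but rejected by N.
So L(M) ≠ L(N).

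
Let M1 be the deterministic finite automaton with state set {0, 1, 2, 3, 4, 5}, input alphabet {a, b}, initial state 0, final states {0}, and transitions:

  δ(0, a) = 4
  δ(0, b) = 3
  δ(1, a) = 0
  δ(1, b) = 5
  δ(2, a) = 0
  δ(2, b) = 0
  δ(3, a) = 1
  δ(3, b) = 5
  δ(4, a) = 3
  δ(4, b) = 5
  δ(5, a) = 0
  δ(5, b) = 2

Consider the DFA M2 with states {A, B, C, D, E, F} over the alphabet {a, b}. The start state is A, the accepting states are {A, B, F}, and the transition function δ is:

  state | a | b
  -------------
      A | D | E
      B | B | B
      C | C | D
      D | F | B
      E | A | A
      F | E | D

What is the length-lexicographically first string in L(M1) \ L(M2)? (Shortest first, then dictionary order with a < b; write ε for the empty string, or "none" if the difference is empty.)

baa

The string baa is accepted by M1 but not by M2.
No shorter string lies in the difference, and baa is the lexicographically first length-3 string in L(M1) \ L(M2).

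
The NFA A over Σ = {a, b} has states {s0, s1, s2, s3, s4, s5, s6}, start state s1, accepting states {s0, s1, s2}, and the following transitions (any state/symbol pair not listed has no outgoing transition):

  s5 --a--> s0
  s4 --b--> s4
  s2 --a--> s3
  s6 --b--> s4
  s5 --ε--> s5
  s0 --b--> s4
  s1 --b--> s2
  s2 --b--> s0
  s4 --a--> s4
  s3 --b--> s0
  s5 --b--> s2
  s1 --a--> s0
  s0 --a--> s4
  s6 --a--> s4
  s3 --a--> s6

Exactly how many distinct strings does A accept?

5

The useful subgraph on states {s0, s1, s2, s3} is acyclic, so L(A) is finite; the longest accepting path visits 4 useful states, giving maximum string length 3.
Counting accepting paths from s1 by length: 1 of length 0, 2 of length 1, 1 of length 2, 1 of length 3. Total 5.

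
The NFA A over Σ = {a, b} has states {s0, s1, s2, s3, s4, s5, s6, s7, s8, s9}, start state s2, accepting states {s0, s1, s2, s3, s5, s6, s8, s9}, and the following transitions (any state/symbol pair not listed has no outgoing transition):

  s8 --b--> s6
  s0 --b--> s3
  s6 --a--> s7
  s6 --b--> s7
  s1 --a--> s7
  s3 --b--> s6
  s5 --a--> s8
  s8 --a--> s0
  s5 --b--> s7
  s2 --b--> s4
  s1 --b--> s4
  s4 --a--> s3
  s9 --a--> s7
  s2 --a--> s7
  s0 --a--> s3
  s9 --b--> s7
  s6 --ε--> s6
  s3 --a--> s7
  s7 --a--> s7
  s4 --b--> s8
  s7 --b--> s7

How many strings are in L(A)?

10

The useful subgraph on states {s0, s2, s3, s4, s6, s8} is acyclic, so L(A) is finite; the longest accepting path visits 6 useful states, giving maximum string length 5.
Counting accepting paths from s2 by length: 1 of length 0, 2 of length 2, 3 of length 3, 2 of length 4, 2 of length 5. Total 10.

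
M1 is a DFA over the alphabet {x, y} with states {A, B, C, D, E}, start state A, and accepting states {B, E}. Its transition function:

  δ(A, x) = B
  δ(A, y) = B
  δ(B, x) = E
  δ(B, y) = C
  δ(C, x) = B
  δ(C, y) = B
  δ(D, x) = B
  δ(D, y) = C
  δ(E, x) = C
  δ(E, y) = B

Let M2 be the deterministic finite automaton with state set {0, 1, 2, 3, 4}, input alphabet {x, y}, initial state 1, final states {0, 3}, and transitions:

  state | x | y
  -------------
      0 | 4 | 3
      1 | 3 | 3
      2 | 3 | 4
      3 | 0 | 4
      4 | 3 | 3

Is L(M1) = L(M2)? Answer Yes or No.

Exploring the product automaton M1 × M2 from the start pair (A, 1), following both machines on each input symbol, reaches 4 state pairs: (A, 1), (B, 3), (E, 0), (C, 4).
M1 accepts in {B, E} and M2 accepts in {0, 3}. In every reachable pair the two components are either both accepting — (B, 3), (E, 0) — or both non-accepting, so no string is accepted by exactly one of the machines: L(M1) \ L(M2) and L(M2) \ L(M1) are both empty.
Hence every string is accepted by M1 iff it is accepted by M2, and the two languages coincide.

Yes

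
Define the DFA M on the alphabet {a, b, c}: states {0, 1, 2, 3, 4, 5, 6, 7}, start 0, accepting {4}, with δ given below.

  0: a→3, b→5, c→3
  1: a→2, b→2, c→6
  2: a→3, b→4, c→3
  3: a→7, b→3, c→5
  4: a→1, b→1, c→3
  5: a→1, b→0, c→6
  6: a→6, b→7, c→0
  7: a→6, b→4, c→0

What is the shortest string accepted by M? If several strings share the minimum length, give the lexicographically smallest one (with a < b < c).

aab

A breadth-first search from 0 reaches an accepting state first via the path 0 → 3 → 7 → 4 on input aab.
No string of length < 3 is accepted (BFS exhausts all shorter strings without reaching an accepting state), and aab is the lexicographically least accepting string of length 3.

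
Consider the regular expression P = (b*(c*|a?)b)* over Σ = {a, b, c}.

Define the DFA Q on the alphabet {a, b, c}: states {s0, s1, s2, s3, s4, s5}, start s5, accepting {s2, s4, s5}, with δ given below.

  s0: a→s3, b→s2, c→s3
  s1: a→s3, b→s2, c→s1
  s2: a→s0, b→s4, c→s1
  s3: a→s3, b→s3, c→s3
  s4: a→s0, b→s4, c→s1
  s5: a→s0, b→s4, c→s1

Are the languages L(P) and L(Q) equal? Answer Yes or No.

Converting the expression P to a DFA (subset construction, then merging equivalent states) gives the minimal DFA with states {p0, p1, p2, p3}, start state p0, accepting states {p0} and transitions p0: a→p1, b→p0, c→p2; p1: a→p3, b→p0, c→p3; p2: a→p3, b→p0, c→p2; p3: a→p3, b→p3, c→p3.
Exploring the product automaton P × Q from the start pair (p0, s5), following both machines on each input symbol, reaches 6 state pairs: (p0, s5), (p1, s0), (p0, s4), (p2, s1), (p3, s3), (p0, s2).
P accepts in {p0} and Q accepts in {s2, s4, s5}. In every reachable pair the two components are either both accepting — (p0, s5), (p0, s4), (p0, s2) — or both non-accepting, so no string is accepted by exactly one of the machines: L(P) \ L(Q) and L(Q) \ L(P) are both empty.
Hence every string is accepted by P iff it is accepted by Q, and the two languages coincide.

Yes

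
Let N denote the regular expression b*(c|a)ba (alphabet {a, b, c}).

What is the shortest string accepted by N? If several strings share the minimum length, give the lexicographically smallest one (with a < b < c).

aba

By inspection of the expression, no string of length less than 3 matches, and aba is the lexicographically first match of length 3.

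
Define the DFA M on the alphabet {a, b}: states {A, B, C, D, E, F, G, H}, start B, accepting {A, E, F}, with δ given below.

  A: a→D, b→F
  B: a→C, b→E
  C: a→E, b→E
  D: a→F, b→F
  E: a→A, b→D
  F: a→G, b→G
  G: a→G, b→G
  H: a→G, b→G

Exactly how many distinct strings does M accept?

The useful subgraph on states {A, B, C, D, E, F} is acyclic, so L(M) is finite; the longest accepting path visits 6 useful states, giving maximum string length 5.
Counting accepting paths from B by length: 1 of length 1, 3 of length 2, 5 of length 3, 8 of length 4, 4 of length 5. Total 21.

21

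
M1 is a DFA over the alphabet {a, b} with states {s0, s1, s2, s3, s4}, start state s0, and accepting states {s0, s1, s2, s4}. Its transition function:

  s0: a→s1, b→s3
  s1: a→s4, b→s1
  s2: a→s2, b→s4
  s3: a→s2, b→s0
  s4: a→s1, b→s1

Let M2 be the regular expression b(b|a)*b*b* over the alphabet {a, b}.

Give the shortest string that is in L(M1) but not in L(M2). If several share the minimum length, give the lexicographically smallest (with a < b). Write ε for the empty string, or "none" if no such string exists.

ε

The empty string ε is accepted by M1 but not by M2.
Since ε is the unique shortest string, it is the required witness.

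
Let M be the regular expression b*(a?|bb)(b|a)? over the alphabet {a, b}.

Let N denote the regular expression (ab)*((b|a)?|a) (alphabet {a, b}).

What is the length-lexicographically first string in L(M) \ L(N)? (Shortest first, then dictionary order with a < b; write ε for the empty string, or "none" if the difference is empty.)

The string aa is accepted by M but not by N.
No shorter string lies in the difference, and aa is the lexicographically first length-2 string in L(M) \ L(N).

aa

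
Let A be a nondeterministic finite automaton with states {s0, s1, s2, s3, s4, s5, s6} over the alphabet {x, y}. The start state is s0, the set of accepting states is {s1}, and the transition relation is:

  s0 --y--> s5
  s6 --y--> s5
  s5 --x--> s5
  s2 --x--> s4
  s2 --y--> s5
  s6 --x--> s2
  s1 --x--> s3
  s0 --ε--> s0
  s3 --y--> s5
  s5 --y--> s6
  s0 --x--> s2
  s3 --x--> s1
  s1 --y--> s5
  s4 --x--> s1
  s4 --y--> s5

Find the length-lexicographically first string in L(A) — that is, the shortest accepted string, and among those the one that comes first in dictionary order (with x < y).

xxx

A breadth-first search from s0 reaches an accepting state first via the path s0 → s2 → s4 → s1 on input xxx.
No string of length < 3 is accepted (BFS exhausts all shorter strings without reaching an accepting state), and xxx is the lexicographically least accepting string of length 3.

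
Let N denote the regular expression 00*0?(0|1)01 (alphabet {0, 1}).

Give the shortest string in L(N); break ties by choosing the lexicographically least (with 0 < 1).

0001

By inspection of the expression, no string of length less than 4 matches, and 0001 is the lexicographically first match of length 4.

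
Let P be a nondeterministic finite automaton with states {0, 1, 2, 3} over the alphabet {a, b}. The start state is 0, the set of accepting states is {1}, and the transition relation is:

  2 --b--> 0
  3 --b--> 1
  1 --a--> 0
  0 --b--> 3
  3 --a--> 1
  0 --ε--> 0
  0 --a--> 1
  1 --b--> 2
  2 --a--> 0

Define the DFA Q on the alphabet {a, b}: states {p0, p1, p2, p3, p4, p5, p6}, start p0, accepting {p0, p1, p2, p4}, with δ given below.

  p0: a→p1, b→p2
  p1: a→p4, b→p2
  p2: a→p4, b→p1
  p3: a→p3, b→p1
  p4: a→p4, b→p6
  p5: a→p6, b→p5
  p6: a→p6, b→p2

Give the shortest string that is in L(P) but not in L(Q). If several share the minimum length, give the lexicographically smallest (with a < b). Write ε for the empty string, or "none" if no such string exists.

aaba

The string aaba is accepted by P but not by Q.
No shorter string lies in the difference, and aaba is the lexicographically first length-4 string in L(P) \ L(Q).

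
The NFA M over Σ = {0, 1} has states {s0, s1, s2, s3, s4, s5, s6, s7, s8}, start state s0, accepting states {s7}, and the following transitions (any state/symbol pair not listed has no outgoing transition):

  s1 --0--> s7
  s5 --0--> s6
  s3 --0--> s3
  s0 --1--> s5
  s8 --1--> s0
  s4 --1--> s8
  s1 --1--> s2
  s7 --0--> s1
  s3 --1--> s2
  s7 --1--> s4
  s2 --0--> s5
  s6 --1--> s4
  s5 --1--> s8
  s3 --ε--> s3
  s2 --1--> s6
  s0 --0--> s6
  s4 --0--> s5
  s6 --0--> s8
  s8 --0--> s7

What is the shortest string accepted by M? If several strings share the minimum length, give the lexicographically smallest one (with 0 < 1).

A breadth-first search from s0 reaches an accepting state first via the path s0 → s6 → s8 → s7 on input 000.
No string of length < 3 is accepted (BFS exhausts all shorter strings without reaching an accepting state), and 000 is the lexicographically least accepting string of length 3.

000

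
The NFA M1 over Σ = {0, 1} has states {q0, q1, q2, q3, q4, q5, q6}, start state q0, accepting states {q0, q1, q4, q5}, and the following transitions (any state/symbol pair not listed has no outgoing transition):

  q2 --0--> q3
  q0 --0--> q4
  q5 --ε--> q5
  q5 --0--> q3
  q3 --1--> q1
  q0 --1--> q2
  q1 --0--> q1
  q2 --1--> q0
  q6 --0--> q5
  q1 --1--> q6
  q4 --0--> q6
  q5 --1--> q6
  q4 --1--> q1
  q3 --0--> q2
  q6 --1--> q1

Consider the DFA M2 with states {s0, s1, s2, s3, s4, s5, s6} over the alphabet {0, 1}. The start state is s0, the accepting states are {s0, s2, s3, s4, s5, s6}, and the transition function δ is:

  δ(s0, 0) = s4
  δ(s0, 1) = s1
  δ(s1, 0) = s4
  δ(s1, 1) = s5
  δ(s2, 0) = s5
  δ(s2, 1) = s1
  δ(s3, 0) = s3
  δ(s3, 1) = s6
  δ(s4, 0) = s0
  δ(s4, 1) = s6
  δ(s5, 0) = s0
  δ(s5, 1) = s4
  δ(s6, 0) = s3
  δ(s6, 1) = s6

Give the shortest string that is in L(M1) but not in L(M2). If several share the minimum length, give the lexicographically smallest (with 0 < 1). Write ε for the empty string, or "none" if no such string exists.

The string 001 is accepted by M1 but not by M2.
No shorter string lies in the difference, and 001 is the lexicographically first length-3 string in L(M1) \ L(M2).

001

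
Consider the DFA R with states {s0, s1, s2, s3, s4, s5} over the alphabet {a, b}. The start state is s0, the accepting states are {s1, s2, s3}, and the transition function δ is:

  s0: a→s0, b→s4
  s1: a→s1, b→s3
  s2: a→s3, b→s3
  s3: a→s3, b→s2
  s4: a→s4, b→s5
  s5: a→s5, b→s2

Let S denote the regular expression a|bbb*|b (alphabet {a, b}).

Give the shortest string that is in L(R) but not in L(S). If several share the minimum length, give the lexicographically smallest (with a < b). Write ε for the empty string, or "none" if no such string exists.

The string abbb is accepted by R but not by S.
No shorter string lies in the difference, and abbb is the lexicographically first length-4 string in L(R) \ L(S).

abbb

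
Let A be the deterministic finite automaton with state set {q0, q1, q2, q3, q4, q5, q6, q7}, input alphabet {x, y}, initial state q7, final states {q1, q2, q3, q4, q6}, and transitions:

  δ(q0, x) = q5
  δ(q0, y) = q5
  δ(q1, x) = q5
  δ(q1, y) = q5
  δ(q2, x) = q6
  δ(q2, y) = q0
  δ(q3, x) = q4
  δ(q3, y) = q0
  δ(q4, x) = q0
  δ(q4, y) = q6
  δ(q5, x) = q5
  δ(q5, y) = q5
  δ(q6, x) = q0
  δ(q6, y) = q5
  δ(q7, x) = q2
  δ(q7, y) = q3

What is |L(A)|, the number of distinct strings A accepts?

5

The useful subgraph on states {q2, q3, q4, q6, q7} is acyclic, so L(A) is finite; the longest accepting path visits 4 useful states, giving maximum string length 3.
Counting accepting paths from q7 by length: 2 of length 1, 2 of length 2, 1 of length 3. Total 5.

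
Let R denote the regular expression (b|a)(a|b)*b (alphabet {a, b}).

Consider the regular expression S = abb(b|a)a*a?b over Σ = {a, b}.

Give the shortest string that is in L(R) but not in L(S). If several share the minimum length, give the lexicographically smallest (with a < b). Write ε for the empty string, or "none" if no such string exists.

The string ab is accepted by R but not by S.
No shorter string lies in the difference, and ab is the lexicographically first length-2 string in L(R) \ L(S).

ab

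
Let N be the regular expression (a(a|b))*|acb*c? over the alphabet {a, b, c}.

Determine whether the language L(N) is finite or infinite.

infinite

The expression contains a Kleene star applied to a subexpression that matches at least one nonempty string, so it matches strings of unbounded length.
Hence L(N) is infinite.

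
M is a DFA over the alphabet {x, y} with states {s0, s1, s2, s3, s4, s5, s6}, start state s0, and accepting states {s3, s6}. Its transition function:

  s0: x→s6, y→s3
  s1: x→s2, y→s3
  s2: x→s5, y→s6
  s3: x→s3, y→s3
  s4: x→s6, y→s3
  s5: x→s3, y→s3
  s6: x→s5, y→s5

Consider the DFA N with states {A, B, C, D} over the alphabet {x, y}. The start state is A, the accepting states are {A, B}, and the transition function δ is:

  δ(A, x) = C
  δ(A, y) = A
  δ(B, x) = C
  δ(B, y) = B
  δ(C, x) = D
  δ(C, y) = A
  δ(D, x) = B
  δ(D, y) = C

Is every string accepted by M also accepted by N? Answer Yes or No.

The string x is in L(M) but not in L(N).
So L(M) ⊄ L(N).

No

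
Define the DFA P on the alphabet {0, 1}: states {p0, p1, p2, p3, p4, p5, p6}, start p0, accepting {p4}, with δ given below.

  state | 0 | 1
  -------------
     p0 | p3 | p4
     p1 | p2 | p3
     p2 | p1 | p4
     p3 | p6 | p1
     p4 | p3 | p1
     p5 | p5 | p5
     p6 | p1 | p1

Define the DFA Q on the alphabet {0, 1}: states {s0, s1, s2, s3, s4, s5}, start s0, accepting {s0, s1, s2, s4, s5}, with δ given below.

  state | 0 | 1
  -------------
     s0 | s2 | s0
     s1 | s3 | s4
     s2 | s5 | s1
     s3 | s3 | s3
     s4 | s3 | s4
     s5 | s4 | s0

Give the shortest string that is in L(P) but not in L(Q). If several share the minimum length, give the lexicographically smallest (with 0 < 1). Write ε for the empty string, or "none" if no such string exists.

The string 0101 is accepted by P but not by Q.
No shorter string lies in the difference, and 0101 is the lexicographically first length-4 string in L(P) \ L(Q).

0101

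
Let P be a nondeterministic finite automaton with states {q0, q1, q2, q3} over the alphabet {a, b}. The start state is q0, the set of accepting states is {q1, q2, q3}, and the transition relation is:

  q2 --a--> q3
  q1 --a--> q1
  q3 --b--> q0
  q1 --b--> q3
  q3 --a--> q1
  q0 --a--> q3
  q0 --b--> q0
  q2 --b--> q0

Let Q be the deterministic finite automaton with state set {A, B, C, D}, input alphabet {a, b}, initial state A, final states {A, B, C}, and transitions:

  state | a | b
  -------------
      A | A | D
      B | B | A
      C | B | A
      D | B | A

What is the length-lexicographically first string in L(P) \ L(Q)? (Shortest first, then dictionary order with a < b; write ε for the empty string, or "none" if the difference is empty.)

The string aab is accepted by P but not by Q.
No shorter string lies in the difference, and aab is the lexicographically first length-3 string in L(P) \ L(Q).

aab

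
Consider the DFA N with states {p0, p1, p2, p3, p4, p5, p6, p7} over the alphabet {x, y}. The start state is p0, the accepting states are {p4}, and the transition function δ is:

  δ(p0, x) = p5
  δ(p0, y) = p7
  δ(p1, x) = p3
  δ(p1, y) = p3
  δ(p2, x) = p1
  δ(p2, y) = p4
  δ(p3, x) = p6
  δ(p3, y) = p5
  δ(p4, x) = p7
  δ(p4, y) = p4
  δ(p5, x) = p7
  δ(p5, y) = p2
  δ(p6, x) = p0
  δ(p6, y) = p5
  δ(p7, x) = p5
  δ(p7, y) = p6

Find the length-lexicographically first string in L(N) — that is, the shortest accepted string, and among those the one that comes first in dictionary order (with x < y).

xyy

A breadth-first search from p0 reaches an accepting state first via the path p0 → p5 → p2 → p4 on input xyy.
No string of length < 3 is accepted (BFS exhausts all shorter strings without reaching an accepting state), and xyy is the lexicographically least accepting string of length 3.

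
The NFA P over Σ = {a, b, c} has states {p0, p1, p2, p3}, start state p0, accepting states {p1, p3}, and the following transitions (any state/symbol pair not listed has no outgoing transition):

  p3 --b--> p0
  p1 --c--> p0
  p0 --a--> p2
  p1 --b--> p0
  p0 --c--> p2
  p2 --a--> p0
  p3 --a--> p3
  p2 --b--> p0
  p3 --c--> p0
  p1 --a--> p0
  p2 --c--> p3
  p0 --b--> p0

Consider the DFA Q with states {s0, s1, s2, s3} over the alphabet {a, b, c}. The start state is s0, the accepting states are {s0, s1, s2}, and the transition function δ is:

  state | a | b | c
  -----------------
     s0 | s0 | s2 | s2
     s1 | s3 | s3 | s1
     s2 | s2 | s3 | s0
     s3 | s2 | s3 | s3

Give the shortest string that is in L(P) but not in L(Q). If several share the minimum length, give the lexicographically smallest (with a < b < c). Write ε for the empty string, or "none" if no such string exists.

The string bbcc is accepted by P but not by Q.
No shorter string lies in the difference, and bbcc is the lexicographically first length-4 string in L(P) \ L(Q).

bbcc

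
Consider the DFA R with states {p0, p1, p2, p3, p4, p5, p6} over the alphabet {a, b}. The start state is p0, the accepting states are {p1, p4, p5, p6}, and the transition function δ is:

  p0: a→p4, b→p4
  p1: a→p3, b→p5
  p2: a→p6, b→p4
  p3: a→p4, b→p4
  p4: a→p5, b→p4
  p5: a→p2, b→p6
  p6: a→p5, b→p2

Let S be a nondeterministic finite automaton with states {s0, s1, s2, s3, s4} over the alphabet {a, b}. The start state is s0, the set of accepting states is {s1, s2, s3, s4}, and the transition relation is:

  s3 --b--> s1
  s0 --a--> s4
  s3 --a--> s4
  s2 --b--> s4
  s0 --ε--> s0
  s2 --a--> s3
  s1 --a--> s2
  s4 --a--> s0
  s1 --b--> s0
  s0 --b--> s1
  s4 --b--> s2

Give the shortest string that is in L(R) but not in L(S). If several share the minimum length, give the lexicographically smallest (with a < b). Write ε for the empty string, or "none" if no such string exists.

The string aa is accepted by R but not by S.
No shorter string lies in the difference, and aa is the lexicographically first length-2 string in L(R) \ L(S).

aa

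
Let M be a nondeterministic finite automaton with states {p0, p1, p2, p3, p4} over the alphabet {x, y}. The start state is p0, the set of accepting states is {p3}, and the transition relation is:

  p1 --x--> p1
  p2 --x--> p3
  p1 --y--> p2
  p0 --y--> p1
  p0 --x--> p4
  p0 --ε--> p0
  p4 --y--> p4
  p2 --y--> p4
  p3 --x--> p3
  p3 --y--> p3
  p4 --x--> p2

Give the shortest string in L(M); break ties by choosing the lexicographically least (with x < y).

xxx

A breadth-first search from p0 reaches an accepting state first via the path p0 → p4 → p2 → p3 on input xxx.
No string of length < 3 is accepted (BFS exhausts all shorter strings without reaching an accepting state), and xxx is the lexicographically least accepting string of length 3.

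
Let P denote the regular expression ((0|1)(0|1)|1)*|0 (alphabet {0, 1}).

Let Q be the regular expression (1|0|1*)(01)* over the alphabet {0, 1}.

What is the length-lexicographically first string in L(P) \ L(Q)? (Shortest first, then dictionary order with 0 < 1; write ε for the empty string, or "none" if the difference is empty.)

The string 00 is accepted by P but not by Q.
No shorter string lies in the difference, and 00 is the lexicographically first length-2 string in L(P) \ L(Q).

00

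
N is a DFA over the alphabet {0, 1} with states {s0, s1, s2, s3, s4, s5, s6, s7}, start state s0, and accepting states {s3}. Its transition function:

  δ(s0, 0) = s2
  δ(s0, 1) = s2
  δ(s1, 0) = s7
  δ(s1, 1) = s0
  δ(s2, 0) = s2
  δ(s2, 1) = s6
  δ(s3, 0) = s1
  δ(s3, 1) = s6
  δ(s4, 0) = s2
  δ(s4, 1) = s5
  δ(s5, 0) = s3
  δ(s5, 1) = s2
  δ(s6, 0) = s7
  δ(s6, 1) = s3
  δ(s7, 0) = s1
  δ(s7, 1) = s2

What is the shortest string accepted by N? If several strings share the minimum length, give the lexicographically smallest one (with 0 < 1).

011

A breadth-first search from s0 reaches an accepting state first via the path s0 → s2 → s6 → s3 on input 011.
No string of length < 3 is accepted (BFS exhausts all shorter strings without reaching an accepting state), and 011 is the lexicographically least accepting string of length 3.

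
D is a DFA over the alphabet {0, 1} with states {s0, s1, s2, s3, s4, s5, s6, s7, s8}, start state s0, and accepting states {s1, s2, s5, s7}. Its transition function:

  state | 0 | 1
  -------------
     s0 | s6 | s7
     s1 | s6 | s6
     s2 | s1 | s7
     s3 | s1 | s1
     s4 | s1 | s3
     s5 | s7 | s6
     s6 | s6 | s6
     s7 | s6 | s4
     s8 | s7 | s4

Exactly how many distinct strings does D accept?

The useful subgraph on states {s0, s1, s3, s4, s7} is acyclic, so L(D) is finite; the longest accepting path visits 5 useful states, giving maximum string length 4.
Counting accepting paths from s0 by length: 1 of length 1, 1 of length 3, 2 of length 4. Total 4.

4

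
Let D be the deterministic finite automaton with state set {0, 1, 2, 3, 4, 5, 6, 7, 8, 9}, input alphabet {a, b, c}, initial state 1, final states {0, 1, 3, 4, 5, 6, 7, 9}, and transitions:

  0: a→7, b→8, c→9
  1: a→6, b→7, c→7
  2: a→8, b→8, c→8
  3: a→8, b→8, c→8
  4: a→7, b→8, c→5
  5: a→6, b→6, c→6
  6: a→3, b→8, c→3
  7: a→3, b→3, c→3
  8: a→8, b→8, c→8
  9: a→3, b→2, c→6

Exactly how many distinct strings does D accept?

The useful subgraph on states {1, 3, 6, 7} is acyclic, so L(D) is finite; the longest accepting path visits 3 useful states, giving maximum string length 2.
Counting accepting paths from 1 by length: 1 of length 0, 3 of length 1, 8 of length 2. Total 12.

12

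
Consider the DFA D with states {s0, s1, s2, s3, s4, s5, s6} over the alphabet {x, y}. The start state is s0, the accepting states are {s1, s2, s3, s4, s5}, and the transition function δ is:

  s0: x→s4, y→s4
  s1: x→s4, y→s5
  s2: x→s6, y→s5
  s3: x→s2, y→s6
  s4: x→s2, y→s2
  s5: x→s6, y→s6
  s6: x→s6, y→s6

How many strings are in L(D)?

The useful subgraph on states {s0, s2, s4, s5} is acyclic, so L(D) is finite; the longest accepting path visits 4 useful states, giving maximum string length 3.
Counting accepting paths from s0 by length: 2 of length 1, 4 of length 2, 4 of length 3. Total 10.

10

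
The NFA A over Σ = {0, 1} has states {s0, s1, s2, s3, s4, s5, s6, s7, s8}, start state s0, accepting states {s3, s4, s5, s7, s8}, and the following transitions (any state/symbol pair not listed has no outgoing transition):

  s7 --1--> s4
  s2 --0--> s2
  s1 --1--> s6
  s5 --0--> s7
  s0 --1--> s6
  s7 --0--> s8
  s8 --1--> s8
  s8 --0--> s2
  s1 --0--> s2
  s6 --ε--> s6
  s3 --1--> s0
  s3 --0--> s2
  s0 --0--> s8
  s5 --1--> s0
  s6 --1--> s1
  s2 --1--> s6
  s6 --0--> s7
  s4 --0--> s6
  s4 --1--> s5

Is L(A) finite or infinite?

State s8 is reachable from the start and can reach an accepting state, and it lies on the cycle s8 → s8.
Traversing that cycle any number of times yields accepted strings of unbounded length, so the language is infinite.

infinite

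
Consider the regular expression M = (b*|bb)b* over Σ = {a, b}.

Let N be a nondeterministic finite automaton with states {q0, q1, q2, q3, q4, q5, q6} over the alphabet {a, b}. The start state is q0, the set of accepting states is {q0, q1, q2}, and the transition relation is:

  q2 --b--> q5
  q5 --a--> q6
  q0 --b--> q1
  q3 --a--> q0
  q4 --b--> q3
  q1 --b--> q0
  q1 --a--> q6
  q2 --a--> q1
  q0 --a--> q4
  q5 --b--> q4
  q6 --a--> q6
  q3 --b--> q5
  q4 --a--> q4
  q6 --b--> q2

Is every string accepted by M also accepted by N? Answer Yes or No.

Converting the expression M to a DFA (subset construction, then merging equivalent states) gives the minimal DFA with states {m0, m1}, start state m0, accepting states {m0} and transitions m0: a→m1, b→m0; m1: a→m1, b→m1.
Exploring the product automaton M × N from the start pair (m0, q0), following both machines on each input symbol, reaches 9 state pairs: (m0, q0), (m1, q4), (m0, q1), (m1, q3), (m1, q6), (m1, q0), (m1, q5), (m1, q2), (m1, q1).
M accepts in {m0} and N accepts in {q0, q1, q2}. The reachable pairs whose M-component is accepting are (m0, q0), (m0, q1); in each of them the N-component is accepting too, so the product for L(M) \ L(N) (M-component accepting, N-component rejecting) has no reachable accepting pair and the difference is empty.
Hence every string in L(M) is also in L(N).

Yes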